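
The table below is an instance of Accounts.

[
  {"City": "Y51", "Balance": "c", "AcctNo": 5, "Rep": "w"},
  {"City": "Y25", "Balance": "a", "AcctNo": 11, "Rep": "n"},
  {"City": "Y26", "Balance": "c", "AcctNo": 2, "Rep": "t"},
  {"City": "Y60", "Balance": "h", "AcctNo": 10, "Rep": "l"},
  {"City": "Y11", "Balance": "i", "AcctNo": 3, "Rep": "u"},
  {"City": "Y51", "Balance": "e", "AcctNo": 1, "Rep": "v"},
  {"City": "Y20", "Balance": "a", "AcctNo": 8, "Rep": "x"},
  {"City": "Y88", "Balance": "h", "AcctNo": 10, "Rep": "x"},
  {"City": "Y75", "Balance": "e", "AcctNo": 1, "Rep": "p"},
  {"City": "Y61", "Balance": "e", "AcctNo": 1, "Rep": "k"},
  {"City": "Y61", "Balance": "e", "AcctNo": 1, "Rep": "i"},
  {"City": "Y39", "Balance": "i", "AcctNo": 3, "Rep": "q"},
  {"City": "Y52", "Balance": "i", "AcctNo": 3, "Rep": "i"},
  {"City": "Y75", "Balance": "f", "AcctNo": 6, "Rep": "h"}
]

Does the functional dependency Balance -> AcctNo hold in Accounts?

Balance=c: 2 rows → AcctNo takes values {5, 2} — violation
Balance=a: 2 rows → AcctNo takes values {11, 8} — violation
Balance=h: 2 rows → AcctNo = 10, 10 ✓
Balance=i: 3 rows → AcctNo = 3, 3, 3 ✓
Balance=e: 4 rows → AcctNo = 1, 1, 1, 1 ✓
Balance=f: 1 row → AcctNo = 6 ✓
Two rows agree on Balance but differ on AcctNo, so Balance -> AcctNo does not hold.

No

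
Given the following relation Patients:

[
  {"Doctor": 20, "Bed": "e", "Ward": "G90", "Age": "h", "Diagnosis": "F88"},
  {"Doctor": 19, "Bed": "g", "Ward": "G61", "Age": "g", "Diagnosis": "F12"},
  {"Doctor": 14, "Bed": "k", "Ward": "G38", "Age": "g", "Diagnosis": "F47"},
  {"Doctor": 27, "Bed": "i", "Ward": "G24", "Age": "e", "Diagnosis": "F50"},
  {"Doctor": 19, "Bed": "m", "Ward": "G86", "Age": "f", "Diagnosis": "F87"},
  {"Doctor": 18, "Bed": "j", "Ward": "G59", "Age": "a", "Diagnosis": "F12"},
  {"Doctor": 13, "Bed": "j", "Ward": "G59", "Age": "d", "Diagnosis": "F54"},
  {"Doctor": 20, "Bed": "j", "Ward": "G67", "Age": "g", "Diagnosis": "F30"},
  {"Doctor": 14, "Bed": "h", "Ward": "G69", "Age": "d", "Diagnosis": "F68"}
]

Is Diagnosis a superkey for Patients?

Two distinct rows share Diagnosis=F12, so Diagnosis does not determine every attribute — not a superkey.

No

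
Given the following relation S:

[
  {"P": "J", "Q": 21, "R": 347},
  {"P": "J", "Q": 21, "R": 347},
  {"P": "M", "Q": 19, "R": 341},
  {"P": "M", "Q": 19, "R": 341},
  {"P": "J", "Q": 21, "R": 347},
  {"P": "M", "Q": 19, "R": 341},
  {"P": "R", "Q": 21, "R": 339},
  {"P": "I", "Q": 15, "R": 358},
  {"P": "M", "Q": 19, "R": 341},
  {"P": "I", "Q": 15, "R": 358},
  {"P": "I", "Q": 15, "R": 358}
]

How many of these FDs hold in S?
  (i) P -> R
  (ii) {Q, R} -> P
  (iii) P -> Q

(i) P -> R: every LHS value maps to a single RHS value — holds.
(ii) {Q, R} -> P: every LHS value maps to a single RHS value — holds.
(iii) P -> Q: every LHS value maps to a single RHS value — holds.
3 of the 3 dependencies hold.

3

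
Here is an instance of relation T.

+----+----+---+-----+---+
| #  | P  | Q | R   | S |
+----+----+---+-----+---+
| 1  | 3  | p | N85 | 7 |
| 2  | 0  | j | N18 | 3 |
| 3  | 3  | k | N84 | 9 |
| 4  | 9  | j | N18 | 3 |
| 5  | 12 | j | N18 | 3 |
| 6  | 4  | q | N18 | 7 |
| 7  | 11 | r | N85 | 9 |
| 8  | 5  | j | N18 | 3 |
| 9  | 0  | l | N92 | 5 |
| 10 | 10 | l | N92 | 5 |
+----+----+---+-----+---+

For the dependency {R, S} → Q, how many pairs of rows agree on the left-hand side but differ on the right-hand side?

0

(R=N18, S=3): all 4 rows agree on Q — 0 pairs.
(R=N92, S=5): all 2 rows agree on Q — 0 pairs.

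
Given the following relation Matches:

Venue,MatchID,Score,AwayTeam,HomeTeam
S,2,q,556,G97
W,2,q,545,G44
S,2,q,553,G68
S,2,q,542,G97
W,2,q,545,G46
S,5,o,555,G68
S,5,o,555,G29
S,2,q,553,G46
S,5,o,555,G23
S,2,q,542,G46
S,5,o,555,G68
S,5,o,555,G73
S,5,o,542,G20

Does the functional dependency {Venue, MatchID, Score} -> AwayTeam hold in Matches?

No

(Venue=S, MatchID=2, Score=q): 5 rows → AwayTeam takes values {556, 553, 542} — violation
(Venue=W, MatchID=2, Score=q): 2 rows → AwayTeam = 545, 545 ✓
(Venue=S, MatchID=5, Score=o): 6 rows → AwayTeam takes values {555, 542} — violation
Two rows agree on {Venue, MatchID, Score} but differ on AwayTeam, so {Venue, MatchID, Score} -> AwayTeam does not hold.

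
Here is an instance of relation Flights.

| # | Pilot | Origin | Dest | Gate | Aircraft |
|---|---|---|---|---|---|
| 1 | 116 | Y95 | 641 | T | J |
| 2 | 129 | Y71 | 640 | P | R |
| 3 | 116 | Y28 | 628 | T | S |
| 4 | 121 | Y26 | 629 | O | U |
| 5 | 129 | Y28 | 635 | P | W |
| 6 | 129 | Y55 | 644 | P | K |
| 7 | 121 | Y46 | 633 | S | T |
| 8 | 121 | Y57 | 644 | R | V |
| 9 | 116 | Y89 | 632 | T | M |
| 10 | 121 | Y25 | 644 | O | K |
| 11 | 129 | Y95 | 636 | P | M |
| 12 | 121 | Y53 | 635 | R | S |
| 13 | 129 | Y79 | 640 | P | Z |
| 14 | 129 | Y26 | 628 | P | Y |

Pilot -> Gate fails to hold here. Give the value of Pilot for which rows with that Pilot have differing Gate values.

Pilot=116: rows 1, 3, 9 → Gate = T, T, T ✓
Pilot=129: rows 2, 5, 6, 11, 13, 14 → Gate = P, P, P, P, P, P ✓
Pilot=121: rows 4, 7, 8, 10, 12 → Gate takes values {O, S, R} — violation
The only Pilot value with inconsistent Gate is Pilot=121.

121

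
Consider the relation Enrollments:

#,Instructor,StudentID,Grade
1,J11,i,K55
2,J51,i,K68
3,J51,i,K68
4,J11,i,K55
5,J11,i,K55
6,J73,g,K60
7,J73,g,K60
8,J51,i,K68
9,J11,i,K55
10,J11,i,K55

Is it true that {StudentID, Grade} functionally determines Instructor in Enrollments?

Yes

(StudentID=i, Grade=K55): rows 1, 4, 5, 9, 10 → Instructor = J11, J11, J11, J11, J11 ✓
(StudentID=i, Grade=K68): rows 2, 3, 8 → Instructor = J51, J51, J51 ✓
(StudentID=g, Grade=K60): rows 6, 7 → Instructor = J73, J73 ✓
Every {StudentID, Grade} value is associated with a single Instructor value, so {StudentID, Grade} -> Instructor holds.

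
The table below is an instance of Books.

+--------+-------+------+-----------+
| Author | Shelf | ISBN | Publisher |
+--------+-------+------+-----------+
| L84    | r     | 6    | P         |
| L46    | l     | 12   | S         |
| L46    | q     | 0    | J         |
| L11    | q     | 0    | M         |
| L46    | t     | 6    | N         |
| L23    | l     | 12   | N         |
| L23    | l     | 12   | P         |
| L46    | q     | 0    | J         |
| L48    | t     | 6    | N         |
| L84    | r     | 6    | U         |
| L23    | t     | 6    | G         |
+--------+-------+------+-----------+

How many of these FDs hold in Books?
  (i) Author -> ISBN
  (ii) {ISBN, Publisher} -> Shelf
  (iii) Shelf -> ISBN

2

(i) Author -> ISBN: Author=L46: 4 rows → ISBN takes values {12, 0, 6} — violation; Author=L23: 3 rows → ISBN takes values {12, 6} — violation — fails.
(ii) {ISBN, Publisher} -> Shelf: every LHS value maps to a single RHS value — holds.
(iii) Shelf -> ISBN: every LHS value maps to a single RHS value — holds.
2 of the 3 dependencies hold.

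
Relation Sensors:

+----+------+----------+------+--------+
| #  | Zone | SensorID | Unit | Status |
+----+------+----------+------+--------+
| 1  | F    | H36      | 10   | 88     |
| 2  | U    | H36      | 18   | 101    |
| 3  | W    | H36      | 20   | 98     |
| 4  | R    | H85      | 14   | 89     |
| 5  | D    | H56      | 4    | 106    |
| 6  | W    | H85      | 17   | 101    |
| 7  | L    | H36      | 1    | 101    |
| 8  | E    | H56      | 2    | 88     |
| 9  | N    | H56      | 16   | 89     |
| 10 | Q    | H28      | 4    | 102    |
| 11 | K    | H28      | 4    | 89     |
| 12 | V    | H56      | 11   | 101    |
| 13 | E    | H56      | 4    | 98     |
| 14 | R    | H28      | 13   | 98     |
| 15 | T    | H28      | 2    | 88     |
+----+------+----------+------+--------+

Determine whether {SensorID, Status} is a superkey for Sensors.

Rows 2 and 7 have the same {SensorID, Status} value (SensorID=H36, Status=101) but are distinct tuples, so {SensorID, Status} does not determine every attribute — not a superkey.

No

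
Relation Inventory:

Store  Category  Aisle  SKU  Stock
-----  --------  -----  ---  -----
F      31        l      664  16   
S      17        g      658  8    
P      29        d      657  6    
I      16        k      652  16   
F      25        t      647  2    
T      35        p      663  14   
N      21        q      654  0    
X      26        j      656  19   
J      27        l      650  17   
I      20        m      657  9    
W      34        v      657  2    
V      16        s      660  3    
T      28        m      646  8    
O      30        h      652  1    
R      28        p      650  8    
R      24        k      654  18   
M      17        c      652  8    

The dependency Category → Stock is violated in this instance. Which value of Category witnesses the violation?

Category=31: 1 row → Stock = 16 ✓
Category=17: 2 rows → Stock = 8, 8 ✓
Category=29: 1 row → Stock = 6 ✓
Category=16: 2 rows → Stock takes values {16, 3} — violation
Category=25: 1 row → Stock = 2 ✓
Category=35: 1 row → Stock = 14 ✓
Category=21: 1 row → Stock = 0 ✓
Category=26: 1 row → Stock = 19 ✓
Category=27: 1 row → Stock = 17 ✓
Category=20: 1 row → Stock = 9 ✓
Category=34: 1 row → Stock = 2 ✓
Category=28: 2 rows → Stock = 8, 8 ✓
Category=30: 1 row → Stock = 1 ✓
Category=24: 1 row → Stock = 18 ✓
The only Category value with inconsistent Stock is Category=16.

16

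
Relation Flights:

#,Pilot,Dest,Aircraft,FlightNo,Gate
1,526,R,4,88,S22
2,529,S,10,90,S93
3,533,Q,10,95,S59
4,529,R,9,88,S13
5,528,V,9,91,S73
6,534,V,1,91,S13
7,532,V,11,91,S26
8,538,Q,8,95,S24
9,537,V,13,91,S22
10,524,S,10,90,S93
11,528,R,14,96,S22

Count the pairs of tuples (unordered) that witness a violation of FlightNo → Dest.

FlightNo=88: all 2 rows agree on Dest — 0 pairs.
FlightNo=90: all 2 rows agree on Dest — 0 pairs.
FlightNo=95: all 2 rows agree on Dest — 0 pairs.
FlightNo=91: all 4 rows agree on Dest — 0 pairs.

0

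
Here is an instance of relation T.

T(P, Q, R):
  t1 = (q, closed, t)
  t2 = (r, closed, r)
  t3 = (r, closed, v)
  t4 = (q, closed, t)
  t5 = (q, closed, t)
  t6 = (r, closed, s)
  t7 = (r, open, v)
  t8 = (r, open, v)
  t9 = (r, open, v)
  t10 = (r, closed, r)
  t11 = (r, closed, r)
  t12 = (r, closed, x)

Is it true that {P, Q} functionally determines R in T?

No

(P=q, Q=closed): rows 1, 4, 5 → R = t, t, t ✓
(P=r, Q=closed): rows 2, 3, 6, 10, 11, 12 → R takes values {r, v, s, x} — violation
(P=r, Q=open): rows 7, 8, 9 → R = v, v, v ✓
Two rows agree on {P, Q} but differ on R, so {P, Q} → R does not hold.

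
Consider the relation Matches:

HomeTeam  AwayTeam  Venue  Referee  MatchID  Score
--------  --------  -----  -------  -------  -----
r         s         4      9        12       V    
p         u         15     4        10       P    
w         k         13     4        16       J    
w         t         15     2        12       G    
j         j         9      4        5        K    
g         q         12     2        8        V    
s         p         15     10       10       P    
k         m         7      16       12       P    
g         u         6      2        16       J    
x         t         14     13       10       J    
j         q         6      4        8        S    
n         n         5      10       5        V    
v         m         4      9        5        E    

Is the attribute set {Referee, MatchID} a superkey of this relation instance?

All 13 rows have distinct {Referee, MatchID} values, so {Referee, MatchID} → (all attributes) holds and {Referee, MatchID} is a superkey.

Yes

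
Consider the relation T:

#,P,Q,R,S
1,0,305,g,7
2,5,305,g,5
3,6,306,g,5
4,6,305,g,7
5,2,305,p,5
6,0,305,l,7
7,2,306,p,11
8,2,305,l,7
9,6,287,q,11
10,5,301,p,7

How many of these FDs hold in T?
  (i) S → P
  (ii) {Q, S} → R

(i) S → P: S=7: rows 1, 4, 6, 8, 10 → P takes values {0, 6, 2, 5} — violation; S=5: rows 2, 3, 5 → P takes values {5, 6, 2} — violation; S=11: rows 7, 9 → P takes values {2, 6} — violation — fails.
(ii) {Q, S} → R: (Q=305, S=7): rows 1, 4, 6, 8 → R takes values {g, l} — violation; (Q=305, S=5): rows 2, 5 → R takes values {g, p} — violation — fails.
None of the 2 dependencies hold.

0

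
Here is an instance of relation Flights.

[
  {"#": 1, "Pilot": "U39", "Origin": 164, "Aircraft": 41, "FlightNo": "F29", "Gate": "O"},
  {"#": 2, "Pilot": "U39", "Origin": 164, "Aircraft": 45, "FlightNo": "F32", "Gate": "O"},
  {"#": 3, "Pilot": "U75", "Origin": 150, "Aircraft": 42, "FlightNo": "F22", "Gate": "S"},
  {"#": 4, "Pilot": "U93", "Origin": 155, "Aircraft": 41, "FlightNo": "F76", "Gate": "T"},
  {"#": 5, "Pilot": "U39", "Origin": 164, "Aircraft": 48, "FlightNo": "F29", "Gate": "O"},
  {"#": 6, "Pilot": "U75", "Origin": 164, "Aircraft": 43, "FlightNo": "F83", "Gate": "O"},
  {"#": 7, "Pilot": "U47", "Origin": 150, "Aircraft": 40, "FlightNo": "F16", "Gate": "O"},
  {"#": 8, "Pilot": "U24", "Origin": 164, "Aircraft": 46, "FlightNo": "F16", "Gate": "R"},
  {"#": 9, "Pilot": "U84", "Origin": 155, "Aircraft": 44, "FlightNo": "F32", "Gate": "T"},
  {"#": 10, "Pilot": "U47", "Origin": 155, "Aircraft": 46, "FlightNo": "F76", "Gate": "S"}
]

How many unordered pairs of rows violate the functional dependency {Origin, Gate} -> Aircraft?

7

(Origin=164, Gate=O): violating pairs (1,2), (1,5), (1,6), (2,5), (2,6), (5,6) — 6 pairs.
(Origin=155, Gate=T): violating pairs (4,9) — 1 pair.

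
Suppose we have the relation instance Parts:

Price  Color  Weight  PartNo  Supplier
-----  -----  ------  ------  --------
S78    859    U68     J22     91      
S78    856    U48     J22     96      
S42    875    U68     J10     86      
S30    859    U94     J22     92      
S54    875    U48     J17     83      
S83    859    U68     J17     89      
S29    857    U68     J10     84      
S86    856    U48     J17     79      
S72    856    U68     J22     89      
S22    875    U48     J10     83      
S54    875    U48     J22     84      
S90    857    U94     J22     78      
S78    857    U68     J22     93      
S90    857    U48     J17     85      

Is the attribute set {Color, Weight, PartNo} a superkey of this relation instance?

All 14 rows have distinct {Color, Weight, PartNo} values, so {Color, Weight, PartNo} → (all attributes) holds and {Color, Weight, PartNo} is a superkey.

Yes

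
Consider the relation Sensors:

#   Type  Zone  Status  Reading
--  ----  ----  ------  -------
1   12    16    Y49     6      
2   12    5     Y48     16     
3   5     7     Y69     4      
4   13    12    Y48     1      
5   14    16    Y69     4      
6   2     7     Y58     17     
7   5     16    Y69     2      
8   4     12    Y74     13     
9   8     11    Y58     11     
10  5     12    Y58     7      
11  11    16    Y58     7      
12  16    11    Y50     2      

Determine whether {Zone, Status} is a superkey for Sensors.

Rows 5 and 7 have the same {Zone, Status} value (Zone=16, Status=Y69) but are distinct tuples, so {Zone, Status} does not determine every attribute — not a superkey.

No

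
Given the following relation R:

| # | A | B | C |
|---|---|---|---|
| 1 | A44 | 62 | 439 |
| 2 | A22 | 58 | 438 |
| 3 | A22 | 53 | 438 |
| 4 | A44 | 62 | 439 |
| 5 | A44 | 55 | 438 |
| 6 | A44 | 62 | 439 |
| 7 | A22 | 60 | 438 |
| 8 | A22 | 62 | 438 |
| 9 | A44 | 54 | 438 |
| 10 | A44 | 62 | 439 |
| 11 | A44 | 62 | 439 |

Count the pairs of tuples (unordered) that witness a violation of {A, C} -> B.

(A=A44, C=439): all 5 rows agree on B — 0 pairs.
(A=A22, C=438): violating pairs (2,3), (2,7), (2,8), (3,7), (3,8), (7,8) — 6 pairs.
(A=A44, C=438): violating pairs (5,9) — 1 pair.

7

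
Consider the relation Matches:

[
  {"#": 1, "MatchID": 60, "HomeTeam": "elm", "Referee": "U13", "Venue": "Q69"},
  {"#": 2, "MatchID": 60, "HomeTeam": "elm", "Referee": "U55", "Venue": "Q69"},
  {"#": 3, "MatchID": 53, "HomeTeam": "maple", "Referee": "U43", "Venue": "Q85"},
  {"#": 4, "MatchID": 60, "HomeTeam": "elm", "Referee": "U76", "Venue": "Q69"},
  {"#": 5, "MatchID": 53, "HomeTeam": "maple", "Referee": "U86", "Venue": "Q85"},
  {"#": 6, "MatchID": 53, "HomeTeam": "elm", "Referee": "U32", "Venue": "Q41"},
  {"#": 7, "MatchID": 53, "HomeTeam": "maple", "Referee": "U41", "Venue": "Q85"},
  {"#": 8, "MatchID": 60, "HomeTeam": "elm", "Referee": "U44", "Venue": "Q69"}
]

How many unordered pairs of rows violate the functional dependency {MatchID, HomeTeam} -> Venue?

(MatchID=60, HomeTeam=elm): all 4 rows agree on Venue — 0 pairs.
(MatchID=53, HomeTeam=maple): all 3 rows agree on Venue — 0 pairs.

0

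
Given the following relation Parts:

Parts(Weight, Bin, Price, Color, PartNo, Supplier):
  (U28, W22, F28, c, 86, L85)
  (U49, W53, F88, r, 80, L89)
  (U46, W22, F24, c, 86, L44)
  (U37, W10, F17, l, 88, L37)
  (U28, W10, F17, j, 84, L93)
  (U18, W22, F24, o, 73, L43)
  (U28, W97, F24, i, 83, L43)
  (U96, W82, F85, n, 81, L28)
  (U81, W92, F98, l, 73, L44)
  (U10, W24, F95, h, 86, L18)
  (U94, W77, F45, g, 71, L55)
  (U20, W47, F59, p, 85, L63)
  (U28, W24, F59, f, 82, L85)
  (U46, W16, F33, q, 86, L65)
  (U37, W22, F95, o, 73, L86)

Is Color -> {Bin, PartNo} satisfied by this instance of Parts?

Color=c: 2 rows → {Bin,PartNo} = (W22, 86), (W22, 86) ✓
Color=r: 1 row → {Bin,PartNo} = (W53, 80) ✓
Color=l: 2 rows → {Bin,PartNo} takes values {(W10, 88), (W92, 73)} — violation
Color=j: 1 row → {Bin,PartNo} = (W10, 84) ✓
Color=o: 2 rows → {Bin,PartNo} = (W22, 73), (W22, 73) ✓
Color=i: 1 row → {Bin,PartNo} = (W97, 83) ✓
Color=n: 1 row → {Bin,PartNo} = (W82, 81) ✓
Color=h: 1 row → {Bin,PartNo} = (W24, 86) ✓
Color=g: 1 row → {Bin,PartNo} = (W77, 71) ✓
Color=p: 1 row → {Bin,PartNo} = (W47, 85) ✓
Color=f: 1 row → {Bin,PartNo} = (W24, 82) ✓
Color=q: 1 row → {Bin,PartNo} = (W16, 86) ✓
Two rows agree on Color but differ on {Bin, PartNo}, so Color -> {Bin, PartNo} does not hold.

No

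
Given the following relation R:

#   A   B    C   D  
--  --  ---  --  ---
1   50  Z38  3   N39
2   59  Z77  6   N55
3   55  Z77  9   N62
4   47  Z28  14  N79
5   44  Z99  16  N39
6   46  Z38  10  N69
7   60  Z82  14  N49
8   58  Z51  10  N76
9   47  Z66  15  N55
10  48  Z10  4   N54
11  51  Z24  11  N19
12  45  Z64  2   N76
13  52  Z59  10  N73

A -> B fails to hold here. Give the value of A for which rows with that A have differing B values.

A=50: row 1 → B = Z38 ✓
A=59: row 2 → B = Z77 ✓
A=55: row 3 → B = Z77 ✓
A=47: rows 4, 9 → B takes values {Z28, Z66} — violation
A=44: row 5 → B = Z99 ✓
A=46: row 6 → B = Z38 ✓
A=60: row 7 → B = Z82 ✓
A=58: row 8 → B = Z51 ✓
A=48: row 10 → B = Z10 ✓
A=51: row 11 → B = Z24 ✓
A=45: row 12 → B = Z64 ✓
A=52: row 13 → B = Z59 ✓
The only A value with inconsistent B is A=47.

47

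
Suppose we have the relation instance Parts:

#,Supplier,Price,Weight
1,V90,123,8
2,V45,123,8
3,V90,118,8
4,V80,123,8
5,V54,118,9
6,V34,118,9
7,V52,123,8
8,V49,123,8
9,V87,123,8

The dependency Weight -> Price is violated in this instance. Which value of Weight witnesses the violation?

8

Weight=8: rows 1, 2, 3, 4, 7, 8, 9 → Price takes values {123, 118} — violation
Weight=9: rows 5, 6 → Price = 118, 118 ✓
The only Weight value with inconsistent Price is Weight=8.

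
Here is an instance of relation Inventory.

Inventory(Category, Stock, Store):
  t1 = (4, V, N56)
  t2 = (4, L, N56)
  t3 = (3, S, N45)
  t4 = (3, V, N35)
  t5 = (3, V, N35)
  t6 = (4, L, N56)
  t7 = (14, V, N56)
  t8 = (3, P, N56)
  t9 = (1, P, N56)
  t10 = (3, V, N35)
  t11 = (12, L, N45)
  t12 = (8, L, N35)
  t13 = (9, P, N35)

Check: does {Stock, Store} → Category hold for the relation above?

No

(Stock=V, Store=N56): rows 1, 7 → Category takes values {4, 14} — violation
(Stock=L, Store=N56): rows 2, 6 → Category = 4, 4 ✓
(Stock=S, Store=N45): row 3 → Category = 3 ✓
(Stock=V, Store=N35): rows 4, 5, 10 → Category = 3, 3, 3 ✓
(Stock=P, Store=N56): rows 8, 9 → Category takes values {3, 1} — violation
(Stock=L, Store=N45): row 11 → Category = 12 ✓
(Stock=L, Store=N35): row 12 → Category = 8 ✓
(Stock=P, Store=N35): row 13 → Category = 9 ✓
Two rows agree on {Stock, Store} but differ on Category, so {Stock, Store} → Category does not hold.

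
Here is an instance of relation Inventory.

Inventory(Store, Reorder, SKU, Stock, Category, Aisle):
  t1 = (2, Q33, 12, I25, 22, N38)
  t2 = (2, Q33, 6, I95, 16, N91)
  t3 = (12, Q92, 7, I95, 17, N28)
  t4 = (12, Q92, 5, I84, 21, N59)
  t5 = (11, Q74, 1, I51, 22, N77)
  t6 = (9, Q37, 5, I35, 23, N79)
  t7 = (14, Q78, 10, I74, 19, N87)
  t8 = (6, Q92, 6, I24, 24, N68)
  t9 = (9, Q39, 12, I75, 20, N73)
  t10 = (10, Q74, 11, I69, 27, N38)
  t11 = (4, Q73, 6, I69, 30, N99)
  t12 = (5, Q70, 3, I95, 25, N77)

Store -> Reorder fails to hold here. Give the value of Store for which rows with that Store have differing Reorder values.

9

Store=2: rows 1, 2 → Reorder = Q33, Q33 ✓
Store=12: rows 3, 4 → Reorder = Q92, Q92 ✓
Store=11: row 5 → Reorder = Q74 ✓
Store=9: rows 6, 9 → Reorder takes values {Q37, Q39} — violation
Store=14: row 7 → Reorder = Q78 ✓
Store=6: row 8 → Reorder = Q92 ✓
Store=10: row 10 → Reorder = Q74 ✓
Store=4: row 11 → Reorder = Q73 ✓
Store=5: row 12 → Reorder = Q70 ✓
The only Store value with inconsistent Reorder is Store=9.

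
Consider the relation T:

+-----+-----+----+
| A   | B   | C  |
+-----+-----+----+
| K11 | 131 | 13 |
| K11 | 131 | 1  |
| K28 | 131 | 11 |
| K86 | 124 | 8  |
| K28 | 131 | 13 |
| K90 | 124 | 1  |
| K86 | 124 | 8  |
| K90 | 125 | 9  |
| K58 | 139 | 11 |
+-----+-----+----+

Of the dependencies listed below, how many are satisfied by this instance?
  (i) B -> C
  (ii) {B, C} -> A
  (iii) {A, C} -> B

(i) B -> C: B=131: 4 rows → C takes values {13, 1, 11} — violation; B=124: 3 rows → C takes values {8, 1} — violation — fails.
(ii) {B, C} -> A: (B=131, C=13): 2 rows → A takes values {K11, K28} — violation — fails.
(iii) {A, C} -> B: every LHS value maps to a single RHS value — holds.
1 of the 3 dependencies holds.

1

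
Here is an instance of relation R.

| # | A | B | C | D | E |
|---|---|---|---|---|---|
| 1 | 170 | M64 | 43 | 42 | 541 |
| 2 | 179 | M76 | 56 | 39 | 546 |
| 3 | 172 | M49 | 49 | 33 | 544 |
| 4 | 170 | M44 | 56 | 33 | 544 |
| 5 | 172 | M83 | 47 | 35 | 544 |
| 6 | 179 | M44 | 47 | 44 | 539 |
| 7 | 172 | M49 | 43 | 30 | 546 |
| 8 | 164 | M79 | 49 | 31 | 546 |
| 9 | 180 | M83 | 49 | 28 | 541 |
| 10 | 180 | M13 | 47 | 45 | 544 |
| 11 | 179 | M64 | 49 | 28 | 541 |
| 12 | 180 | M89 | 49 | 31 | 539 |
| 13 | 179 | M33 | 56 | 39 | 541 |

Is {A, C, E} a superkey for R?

All 13 rows have distinct {A, C, E} values, so {A, C, E} → (all attributes) holds and {A, C, E} is a superkey.

Yes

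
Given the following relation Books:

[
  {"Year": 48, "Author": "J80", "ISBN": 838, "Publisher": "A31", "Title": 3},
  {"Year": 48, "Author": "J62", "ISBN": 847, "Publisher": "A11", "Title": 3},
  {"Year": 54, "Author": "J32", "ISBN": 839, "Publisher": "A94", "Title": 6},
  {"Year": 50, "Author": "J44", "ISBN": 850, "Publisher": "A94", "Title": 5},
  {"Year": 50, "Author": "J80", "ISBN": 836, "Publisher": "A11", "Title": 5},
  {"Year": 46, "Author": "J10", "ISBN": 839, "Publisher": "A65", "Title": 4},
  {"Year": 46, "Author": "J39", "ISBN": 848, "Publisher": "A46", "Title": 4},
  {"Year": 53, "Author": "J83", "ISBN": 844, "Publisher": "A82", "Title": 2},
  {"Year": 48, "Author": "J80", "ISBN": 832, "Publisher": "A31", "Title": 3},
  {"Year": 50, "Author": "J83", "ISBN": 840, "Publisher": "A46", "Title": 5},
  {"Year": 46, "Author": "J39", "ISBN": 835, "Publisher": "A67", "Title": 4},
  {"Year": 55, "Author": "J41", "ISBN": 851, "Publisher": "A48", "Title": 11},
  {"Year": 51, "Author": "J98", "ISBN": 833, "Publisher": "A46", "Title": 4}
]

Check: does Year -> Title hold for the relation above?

Year=48: 3 rows → Title = 3, 3, 3 ✓
Year=54: 1 row → Title = 6 ✓
Year=50: 3 rows → Title = 5, 5, 5 ✓
Year=46: 3 rows → Title = 4, 4, 4 ✓
Year=53: 1 row → Title = 2 ✓
Year=55: 1 row → Title = 11 ✓
Year=51: 1 row → Title = 4 ✓
Every Year value is associated with a single Title value, so Year -> Title holds.

Yes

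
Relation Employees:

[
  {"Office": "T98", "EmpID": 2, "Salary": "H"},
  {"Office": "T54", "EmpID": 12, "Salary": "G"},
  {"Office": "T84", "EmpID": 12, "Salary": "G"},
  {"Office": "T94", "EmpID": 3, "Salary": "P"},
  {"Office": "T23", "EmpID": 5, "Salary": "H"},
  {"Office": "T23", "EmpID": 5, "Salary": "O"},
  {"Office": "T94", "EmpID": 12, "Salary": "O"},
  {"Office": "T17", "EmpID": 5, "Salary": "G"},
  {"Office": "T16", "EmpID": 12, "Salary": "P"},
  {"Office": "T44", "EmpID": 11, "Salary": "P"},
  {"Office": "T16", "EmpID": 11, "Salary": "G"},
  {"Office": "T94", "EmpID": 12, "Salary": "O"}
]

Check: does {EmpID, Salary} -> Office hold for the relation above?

No

(EmpID=2, Salary=H): 1 row → Office = T98 ✓
(EmpID=12, Salary=G): 2 rows → Office takes values {T54, T84} — violation
(EmpID=3, Salary=P): 1 row → Office = T94 ✓
(EmpID=5, Salary=H): 1 row → Office = T23 ✓
(EmpID=5, Salary=O): 1 row → Office = T23 ✓
(EmpID=12, Salary=O): 2 rows → Office = T94, T94 ✓
(EmpID=5, Salary=G): 1 row → Office = T17 ✓
(EmpID=12, Salary=P): 1 row → Office = T16 ✓
(EmpID=11, Salary=P): 1 row → Office = T44 ✓
(EmpID=11, Salary=G): 1 row → Office = T16 ✓
Two rows agree on {EmpID, Salary} but differ on Office, so {EmpID, Salary} -> Office does not hold.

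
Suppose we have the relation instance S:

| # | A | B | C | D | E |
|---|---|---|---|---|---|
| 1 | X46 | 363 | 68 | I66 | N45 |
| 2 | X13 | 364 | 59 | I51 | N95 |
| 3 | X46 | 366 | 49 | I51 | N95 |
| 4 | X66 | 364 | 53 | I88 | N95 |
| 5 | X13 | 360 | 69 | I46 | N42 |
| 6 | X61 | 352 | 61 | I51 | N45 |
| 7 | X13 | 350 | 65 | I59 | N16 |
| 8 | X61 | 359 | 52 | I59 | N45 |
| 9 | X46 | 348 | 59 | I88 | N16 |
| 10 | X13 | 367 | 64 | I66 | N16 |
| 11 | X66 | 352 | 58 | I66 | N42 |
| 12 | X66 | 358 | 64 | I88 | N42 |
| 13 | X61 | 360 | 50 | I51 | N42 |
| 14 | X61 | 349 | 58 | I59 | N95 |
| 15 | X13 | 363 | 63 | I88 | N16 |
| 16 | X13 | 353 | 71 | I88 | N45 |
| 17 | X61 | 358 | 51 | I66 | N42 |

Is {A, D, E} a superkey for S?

All 17 rows have distinct {A, D, E} values, so {A, D, E} → (all attributes) holds and {A, D, E} is a superkey.

Yes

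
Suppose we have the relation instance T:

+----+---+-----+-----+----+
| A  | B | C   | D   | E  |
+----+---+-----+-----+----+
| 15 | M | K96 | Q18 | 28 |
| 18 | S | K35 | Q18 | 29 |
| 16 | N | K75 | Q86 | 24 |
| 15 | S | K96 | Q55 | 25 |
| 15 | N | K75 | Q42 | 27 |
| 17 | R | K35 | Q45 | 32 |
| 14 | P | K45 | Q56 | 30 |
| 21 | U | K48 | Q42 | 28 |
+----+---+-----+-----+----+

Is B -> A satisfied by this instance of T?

No

B=M: 1 row → A = 15 ✓
B=S: 2 rows → A takes values {18, 15} — violation
B=N: 2 rows → A takes values {16, 15} — violation
B=R: 1 row → A = 17 ✓
B=P: 1 row → A = 14 ✓
B=U: 1 row → A = 21 ✓
Two rows agree on B but differ on A, so B -> A does not hold.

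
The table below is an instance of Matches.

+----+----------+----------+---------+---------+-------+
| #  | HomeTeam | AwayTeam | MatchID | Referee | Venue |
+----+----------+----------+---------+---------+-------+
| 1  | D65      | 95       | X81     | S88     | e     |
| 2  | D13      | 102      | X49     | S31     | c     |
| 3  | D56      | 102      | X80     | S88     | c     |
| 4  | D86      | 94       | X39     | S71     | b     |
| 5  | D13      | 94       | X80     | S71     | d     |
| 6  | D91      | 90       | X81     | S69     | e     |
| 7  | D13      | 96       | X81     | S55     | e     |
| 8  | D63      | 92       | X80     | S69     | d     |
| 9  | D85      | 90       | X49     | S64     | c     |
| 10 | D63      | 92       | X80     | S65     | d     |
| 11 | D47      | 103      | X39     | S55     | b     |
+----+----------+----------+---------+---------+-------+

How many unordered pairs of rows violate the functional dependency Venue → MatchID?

2

Venue=e: all 3 rows agree on MatchID — 0 pairs.
Venue=c: violating pairs (2,3), (3,9) — 2 pairs.
Venue=b: all 2 rows agree on MatchID — 0 pairs.
Venue=d: all 3 rows agree on MatchID — 0 pairs.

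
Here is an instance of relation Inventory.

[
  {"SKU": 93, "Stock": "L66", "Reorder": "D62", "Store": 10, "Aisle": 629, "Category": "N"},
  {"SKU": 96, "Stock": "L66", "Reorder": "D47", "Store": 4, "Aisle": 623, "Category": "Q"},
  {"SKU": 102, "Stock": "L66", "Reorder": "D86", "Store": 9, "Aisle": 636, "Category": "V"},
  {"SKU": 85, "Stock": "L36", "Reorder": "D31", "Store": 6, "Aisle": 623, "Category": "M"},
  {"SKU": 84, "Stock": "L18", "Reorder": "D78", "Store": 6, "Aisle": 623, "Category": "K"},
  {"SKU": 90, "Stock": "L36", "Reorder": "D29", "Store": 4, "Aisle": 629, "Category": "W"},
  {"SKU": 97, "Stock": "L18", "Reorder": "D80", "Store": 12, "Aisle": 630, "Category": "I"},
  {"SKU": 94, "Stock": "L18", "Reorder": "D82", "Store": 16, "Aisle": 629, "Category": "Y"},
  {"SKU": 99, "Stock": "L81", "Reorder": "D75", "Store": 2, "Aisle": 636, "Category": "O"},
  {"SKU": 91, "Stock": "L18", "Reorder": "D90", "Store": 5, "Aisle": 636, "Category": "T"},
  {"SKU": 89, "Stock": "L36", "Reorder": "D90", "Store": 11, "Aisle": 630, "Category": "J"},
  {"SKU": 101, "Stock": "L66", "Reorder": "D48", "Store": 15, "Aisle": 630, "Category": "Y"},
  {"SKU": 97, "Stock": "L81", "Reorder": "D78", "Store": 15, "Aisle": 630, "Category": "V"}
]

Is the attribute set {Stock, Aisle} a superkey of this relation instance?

All 13 rows have distinct {Stock, Aisle} values, so {Stock, Aisle} → (all attributes) holds and {Stock, Aisle} is a superkey.

Yes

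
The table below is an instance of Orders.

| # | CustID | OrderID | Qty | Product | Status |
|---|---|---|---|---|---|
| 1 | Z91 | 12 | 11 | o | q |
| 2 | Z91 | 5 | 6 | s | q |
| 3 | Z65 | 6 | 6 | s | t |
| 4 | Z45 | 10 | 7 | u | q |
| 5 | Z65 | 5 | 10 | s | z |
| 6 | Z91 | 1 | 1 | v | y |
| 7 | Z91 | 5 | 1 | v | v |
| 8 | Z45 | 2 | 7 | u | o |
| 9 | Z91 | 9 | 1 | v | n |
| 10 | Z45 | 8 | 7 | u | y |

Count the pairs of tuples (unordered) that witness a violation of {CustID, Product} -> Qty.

(CustID=Z65, Product=s): violating pairs (3,5) — 1 pair.
(CustID=Z45, Product=u): all 3 rows agree on Qty — 0 pairs.
(CustID=Z91, Product=v): all 3 rows agree on Qty — 0 pairs.

1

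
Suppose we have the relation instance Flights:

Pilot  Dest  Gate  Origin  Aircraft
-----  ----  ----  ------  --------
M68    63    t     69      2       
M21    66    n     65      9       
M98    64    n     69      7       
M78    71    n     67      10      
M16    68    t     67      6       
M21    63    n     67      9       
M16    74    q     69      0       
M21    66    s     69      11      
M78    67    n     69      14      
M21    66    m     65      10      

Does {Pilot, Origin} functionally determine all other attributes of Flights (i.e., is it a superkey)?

Two distinct rows share (Pilot=M21, Origin=65), so {Pilot, Origin} does not determine every attribute — not a superkey.

No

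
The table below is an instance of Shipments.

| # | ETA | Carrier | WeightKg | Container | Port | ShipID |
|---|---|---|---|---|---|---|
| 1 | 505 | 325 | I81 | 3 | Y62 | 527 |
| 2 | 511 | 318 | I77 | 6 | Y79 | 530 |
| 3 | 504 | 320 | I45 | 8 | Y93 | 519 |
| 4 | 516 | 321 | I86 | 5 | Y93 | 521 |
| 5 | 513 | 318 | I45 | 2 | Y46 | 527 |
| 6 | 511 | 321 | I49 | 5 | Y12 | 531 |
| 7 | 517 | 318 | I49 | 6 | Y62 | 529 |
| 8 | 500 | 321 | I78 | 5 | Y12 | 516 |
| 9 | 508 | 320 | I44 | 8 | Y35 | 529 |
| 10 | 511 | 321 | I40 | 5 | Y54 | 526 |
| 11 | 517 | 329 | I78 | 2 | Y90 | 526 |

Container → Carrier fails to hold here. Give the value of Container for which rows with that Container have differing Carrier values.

Container=3: row 1 → Carrier = 325 ✓
Container=6: rows 2, 7 → Carrier = 318, 318 ✓
Container=8: rows 3, 9 → Carrier = 320, 320 ✓
Container=5: rows 4, 6, 8, 10 → Carrier = 321, 321, 321, 321 ✓
Container=2: rows 5, 11 → Carrier takes values {318, 329} — violation
The only Container value with inconsistent Carrier is Container=2.

2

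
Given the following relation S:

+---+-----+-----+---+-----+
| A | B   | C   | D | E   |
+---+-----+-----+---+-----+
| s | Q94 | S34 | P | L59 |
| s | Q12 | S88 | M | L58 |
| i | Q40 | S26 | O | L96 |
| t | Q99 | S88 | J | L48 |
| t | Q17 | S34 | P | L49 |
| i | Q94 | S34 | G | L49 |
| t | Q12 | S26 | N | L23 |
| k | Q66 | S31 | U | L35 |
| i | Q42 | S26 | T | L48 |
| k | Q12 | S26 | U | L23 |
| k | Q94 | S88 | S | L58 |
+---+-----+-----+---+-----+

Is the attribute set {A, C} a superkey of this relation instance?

No

Two distinct rows share (A=i, C=S26), so {A, C} does not determine every attribute — not a superkey.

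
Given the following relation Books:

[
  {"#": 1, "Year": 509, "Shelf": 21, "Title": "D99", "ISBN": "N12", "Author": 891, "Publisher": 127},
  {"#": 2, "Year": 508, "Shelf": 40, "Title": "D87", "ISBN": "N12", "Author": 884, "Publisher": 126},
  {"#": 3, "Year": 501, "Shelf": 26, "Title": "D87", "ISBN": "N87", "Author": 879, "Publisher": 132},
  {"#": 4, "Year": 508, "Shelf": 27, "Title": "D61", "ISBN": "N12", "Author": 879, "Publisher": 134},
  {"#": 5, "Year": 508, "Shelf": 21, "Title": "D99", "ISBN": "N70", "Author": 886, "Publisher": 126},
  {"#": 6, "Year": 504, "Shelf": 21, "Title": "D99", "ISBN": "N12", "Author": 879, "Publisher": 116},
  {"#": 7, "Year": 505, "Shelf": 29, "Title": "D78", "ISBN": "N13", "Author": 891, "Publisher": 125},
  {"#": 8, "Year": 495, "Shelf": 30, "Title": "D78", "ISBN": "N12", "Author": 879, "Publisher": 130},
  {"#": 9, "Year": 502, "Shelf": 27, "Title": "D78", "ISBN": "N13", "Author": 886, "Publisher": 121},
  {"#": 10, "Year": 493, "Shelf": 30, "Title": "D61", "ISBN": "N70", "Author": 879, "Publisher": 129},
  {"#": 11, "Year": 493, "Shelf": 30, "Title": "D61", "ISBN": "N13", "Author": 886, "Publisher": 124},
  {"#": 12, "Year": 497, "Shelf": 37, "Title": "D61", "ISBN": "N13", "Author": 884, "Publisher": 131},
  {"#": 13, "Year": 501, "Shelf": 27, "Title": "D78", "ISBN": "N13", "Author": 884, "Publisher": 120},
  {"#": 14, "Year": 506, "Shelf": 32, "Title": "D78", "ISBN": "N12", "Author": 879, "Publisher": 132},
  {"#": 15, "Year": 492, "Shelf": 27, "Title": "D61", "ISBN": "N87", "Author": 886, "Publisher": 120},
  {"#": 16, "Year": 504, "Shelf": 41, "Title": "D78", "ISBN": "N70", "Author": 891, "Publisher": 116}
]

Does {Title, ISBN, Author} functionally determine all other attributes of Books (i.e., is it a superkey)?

No

Rows 8 and 14 have the same {Title, ISBN, Author} value (Title=D78, ISBN=N12, Author=879) but are distinct tuples, so {Title, ISBN, Author} does not determine every attribute — not a superkey.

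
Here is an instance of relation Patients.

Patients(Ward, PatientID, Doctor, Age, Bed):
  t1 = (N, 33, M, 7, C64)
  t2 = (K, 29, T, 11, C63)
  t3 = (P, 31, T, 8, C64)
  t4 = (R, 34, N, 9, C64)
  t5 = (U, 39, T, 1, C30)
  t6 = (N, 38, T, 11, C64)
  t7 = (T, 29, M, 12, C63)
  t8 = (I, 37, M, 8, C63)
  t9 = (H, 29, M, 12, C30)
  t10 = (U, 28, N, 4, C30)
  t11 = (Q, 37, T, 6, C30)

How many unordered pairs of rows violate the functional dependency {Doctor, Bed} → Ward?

3

(Doctor=T, Bed=C64): violating pairs (3,6) — 1 pair.
(Doctor=T, Bed=C30): violating pairs (5,11) — 1 pair.
(Doctor=M, Bed=C63): violating pairs (7,8) — 1 pair.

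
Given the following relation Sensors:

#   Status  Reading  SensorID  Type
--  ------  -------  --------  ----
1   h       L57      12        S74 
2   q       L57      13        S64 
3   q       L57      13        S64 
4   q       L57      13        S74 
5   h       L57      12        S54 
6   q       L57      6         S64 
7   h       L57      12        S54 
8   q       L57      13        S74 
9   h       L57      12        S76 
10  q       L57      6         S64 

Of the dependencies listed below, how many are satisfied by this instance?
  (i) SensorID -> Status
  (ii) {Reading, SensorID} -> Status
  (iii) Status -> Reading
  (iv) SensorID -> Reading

(i) SensorID -> Status: every LHS value maps to a single RHS value — holds.
(ii) {Reading, SensorID} -> Status: every LHS value maps to a single RHS value — holds.
(iii) Status -> Reading: every LHS value maps to a single RHS value — holds.
(iv) SensorID -> Reading: every LHS value maps to a single RHS value — holds.
4 of the 4 dependencies hold.

4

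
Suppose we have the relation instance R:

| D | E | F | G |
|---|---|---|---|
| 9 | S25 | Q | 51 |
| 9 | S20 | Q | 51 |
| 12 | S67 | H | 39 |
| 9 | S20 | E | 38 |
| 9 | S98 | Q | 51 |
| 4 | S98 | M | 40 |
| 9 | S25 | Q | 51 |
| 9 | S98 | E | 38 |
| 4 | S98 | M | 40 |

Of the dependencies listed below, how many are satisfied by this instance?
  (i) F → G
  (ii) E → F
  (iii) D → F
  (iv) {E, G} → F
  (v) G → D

(i) F → G: every LHS value maps to a single RHS value — holds.
(ii) E → F: E=S20: 2 rows → F takes values {Q, E} — violation; E=S98: 4 rows → F takes values {Q, M, E} — violation — fails.
(iii) D → F: D=9: 6 rows → F takes values {Q, E} — violation — fails.
(iv) {E, G} → F: every LHS value maps to a single RHS value — holds.
(v) G → D: every LHS value maps to a single RHS value — holds.
3 of the 5 dependencies hold.

3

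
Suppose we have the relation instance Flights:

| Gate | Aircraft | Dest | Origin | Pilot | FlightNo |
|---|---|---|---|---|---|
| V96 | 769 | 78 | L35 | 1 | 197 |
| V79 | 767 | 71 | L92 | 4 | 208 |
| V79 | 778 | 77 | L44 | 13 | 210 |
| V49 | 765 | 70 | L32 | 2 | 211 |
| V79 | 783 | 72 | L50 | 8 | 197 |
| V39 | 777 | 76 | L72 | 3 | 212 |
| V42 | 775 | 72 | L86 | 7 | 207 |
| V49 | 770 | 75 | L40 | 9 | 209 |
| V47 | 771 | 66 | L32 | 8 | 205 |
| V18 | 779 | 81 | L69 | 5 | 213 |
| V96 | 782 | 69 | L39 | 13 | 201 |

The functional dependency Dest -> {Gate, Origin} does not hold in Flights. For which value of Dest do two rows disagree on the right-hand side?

Dest=78: 1 row → {Gate,Origin} = (V96, L35) ✓
Dest=71: 1 row → {Gate,Origin} = (V79, L92) ✓
Dest=77: 1 row → {Gate,Origin} = (V79, L44) ✓
Dest=70: 1 row → {Gate,Origin} = (V49, L32) ✓
Dest=72: 2 rows → {Gate,Origin} takes values {(V79, L50), (V42, L86)} — violation
Dest=76: 1 row → {Gate,Origin} = (V39, L72) ✓
Dest=75: 1 row → {Gate,Origin} = (V49, L40) ✓
Dest=66: 1 row → {Gate,Origin} = (V47, L32) ✓
Dest=81: 1 row → {Gate,Origin} = (V18, L69) ✓
Dest=69: 1 row → {Gate,Origin} = (V96, L39) ✓
The only Dest value with inconsistent RHS is Dest=72.

72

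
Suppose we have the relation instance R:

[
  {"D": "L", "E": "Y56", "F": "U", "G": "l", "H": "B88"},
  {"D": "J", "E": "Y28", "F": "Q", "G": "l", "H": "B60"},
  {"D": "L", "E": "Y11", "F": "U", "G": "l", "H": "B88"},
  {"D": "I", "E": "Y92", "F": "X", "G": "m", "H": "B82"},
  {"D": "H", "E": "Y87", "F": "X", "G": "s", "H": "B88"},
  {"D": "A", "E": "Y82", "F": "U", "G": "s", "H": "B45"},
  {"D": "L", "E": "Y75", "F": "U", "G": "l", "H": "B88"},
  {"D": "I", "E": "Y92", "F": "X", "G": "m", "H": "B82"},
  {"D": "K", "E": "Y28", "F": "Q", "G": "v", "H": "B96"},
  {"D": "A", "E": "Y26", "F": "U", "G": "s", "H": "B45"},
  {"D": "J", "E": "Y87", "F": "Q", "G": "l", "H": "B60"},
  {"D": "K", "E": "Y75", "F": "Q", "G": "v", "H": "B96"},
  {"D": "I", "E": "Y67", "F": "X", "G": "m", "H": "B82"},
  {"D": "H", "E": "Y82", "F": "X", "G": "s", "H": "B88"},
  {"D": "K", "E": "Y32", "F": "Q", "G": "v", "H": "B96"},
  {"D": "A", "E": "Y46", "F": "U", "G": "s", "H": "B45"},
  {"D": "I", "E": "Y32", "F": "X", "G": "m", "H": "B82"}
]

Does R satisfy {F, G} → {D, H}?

Yes

(F=U, G=l): 3 rows → {D,H} = (L, B88), (L, B88), (L, B88) ✓
(F=Q, G=l): 2 rows → {D,H} = (J, B60), (J, B60) ✓
(F=X, G=m): 4 rows → {D,H} = (I, B82), (I, B82), (I, B82), (I, B82) ✓
(F=X, G=s): 2 rows → {D,H} = (H, B88), (H, B88) ✓
(F=U, G=s): 3 rows → {D,H} = (A, B45), (A, B45), (A, B45) ✓
(F=Q, G=v): 3 rows → {D,H} = (K, B96), (K, B96), (K, B96) ✓
Every {F, G} value is associated with a single {D, H} value, so {F, G} → {D, H} holds.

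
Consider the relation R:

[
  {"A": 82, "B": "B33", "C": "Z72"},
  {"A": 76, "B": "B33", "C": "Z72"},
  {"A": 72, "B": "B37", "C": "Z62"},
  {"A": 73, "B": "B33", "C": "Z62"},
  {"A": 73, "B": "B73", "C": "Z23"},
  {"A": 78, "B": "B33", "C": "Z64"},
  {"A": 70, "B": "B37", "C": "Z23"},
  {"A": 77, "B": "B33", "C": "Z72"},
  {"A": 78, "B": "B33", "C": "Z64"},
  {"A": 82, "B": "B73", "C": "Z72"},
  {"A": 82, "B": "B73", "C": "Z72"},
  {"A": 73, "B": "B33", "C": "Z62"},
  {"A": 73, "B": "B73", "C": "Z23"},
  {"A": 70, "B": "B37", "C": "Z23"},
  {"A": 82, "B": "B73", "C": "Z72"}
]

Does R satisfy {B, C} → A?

(B=B33, C=Z72): 3 rows → A takes values {82, 76, 77} — violation
(B=B37, C=Z62): 1 row → A = 72 ✓
(B=B33, C=Z62): 2 rows → A = 73, 73 ✓
(B=B73, C=Z23): 2 rows → A = 73, 73 ✓
(B=B33, C=Z64): 2 rows → A = 78, 78 ✓
(B=B37, C=Z23): 2 rows → A = 70, 70 ✓
(B=B73, C=Z72): 3 rows → A = 82, 82, 82 ✓
Two rows agree on {B, C} but differ on A, so {B, C} → A does not hold.

No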